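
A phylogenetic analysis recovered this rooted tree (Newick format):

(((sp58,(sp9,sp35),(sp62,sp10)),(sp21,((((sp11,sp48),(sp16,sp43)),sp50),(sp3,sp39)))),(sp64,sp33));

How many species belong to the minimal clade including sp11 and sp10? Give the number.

13

The MRCA of sp11 and sp10 is the node subtending ((sp58,(sp9,sp35),(sp62,sp10)),(sp21,((((sp11,sp48),(sp16,sp43)),sp50),(sp3,sp39)))).
That clade contains 13 terminal taxa: sp10, sp11, sp16, sp21, sp3, sp35, sp39, sp43, sp48, sp50, sp58, sp62, sp9.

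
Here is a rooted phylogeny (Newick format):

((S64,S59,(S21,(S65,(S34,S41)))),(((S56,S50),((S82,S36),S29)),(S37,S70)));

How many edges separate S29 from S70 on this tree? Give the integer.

5

The MRCA of S29 and S70 is the node subtending (((S56,S50),((S82,S36),S29)),(S37,S70)).
From S29 up to that node: 3 branches. From S70 up to the same node: 2 branches. Total: 3 + 2 = 5.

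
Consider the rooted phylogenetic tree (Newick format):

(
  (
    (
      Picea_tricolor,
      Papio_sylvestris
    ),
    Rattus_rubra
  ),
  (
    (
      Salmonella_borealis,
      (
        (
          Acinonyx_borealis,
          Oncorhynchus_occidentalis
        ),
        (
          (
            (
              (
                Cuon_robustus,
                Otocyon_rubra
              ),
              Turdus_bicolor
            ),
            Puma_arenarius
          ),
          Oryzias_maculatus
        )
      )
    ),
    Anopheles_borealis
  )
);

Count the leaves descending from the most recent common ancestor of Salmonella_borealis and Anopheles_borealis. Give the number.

The MRCA of Salmonella_borealis and Anopheles_borealis is the node subtending ((Salmonella_borealis,((Acinonyx_borealis,Oncorhynchus_occidentalis),((((Cuon_robustus,Otocyon_rubra),Turdus_bicolor),Puma_arenarius),Oryzias_maculatus))),Anopheles_borealis).
That clade contains 9 terminal taxa: Acinonyx_borealis, Anopheles_borealis, Cuon_robustus, Oncorhynchus_occidentalis, Oryzias_maculatus, Otocyon_rubra, Puma_arenarius, Salmonella_borealis, Turdus_bicolor.

9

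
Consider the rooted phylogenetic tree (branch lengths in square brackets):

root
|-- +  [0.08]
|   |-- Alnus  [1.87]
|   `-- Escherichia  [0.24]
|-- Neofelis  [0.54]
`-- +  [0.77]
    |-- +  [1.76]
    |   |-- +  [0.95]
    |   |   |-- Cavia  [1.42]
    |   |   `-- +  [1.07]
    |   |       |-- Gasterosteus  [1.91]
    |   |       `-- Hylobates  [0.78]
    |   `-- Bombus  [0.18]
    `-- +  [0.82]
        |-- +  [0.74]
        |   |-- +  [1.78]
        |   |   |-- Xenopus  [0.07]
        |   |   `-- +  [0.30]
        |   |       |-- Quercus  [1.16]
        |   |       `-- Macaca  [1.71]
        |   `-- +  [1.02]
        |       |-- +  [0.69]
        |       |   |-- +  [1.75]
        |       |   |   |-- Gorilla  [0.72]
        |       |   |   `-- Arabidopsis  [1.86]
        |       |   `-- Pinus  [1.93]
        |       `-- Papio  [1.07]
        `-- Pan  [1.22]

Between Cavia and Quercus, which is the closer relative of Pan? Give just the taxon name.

Quercus

The MRCA of Pan and Quercus subtends (((Xenopus,(Quercus,Macaca)),(((Gorilla,Arabidopsis),Pinus),Papio)),Pan) (8 taxa).
The MRCA of Pan and Cavia subtends (((Cavia,(Gasterosteus,Hylobates)),Bombus),(((Xenopus,(Quercus,Macaca)),(((Gorilla,Arabidopsis),Pinus),Papio)),Pan)) (12 taxa).
The first is nested inside the second, so Pan shares a more recent common ancestor with Quercus.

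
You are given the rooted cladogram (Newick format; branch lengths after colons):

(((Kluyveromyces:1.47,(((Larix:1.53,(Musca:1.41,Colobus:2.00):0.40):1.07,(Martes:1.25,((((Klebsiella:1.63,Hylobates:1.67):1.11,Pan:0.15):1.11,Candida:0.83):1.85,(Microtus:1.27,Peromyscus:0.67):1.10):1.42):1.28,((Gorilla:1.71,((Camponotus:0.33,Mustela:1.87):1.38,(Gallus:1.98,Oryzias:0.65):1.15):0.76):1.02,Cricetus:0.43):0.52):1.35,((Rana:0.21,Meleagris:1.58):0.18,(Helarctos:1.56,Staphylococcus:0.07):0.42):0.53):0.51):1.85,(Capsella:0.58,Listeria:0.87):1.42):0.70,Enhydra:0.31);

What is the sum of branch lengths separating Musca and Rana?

5.15

The path runs Musca → … → MRCA → … → Rana; the MRCA is the node subtending (((Larix,(Musca,Colobus)),(Martes,((((Klebsiella,Hylobates),Pan),Candida),(Microtus,Peromyscus))),((Gorilla,((Camponotus,Mustela),(Gallus,Oryzias))),Cricetus)),((Rana,Meleagris),(Helarctos,Staphylococcus))).
Branch lengths along that path: 1.41 + 0.40 + 1.07 + 1.35 + 0.53 + 0.18 + 0.21 = 5.15.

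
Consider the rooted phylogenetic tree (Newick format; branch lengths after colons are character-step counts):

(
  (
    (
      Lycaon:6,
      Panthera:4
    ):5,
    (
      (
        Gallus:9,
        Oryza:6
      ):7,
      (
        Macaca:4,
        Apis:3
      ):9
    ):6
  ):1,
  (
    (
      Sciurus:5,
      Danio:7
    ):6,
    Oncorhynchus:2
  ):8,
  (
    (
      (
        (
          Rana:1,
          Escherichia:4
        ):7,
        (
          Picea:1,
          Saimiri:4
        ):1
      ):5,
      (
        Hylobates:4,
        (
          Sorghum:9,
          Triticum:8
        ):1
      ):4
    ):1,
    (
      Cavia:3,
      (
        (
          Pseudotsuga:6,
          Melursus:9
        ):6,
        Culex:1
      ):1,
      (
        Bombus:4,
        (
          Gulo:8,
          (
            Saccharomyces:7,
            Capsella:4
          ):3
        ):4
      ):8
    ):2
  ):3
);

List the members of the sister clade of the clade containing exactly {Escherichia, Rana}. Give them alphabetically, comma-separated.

The clade containing exactly {Escherichia, Rana} attaches to the tree at the node subtending ((Rana,Escherichia),(Picea,Saimiri)).
The other lineage descending from that same node — the sister group — is (Picea,Saimiri); its 2 tips in alphabetical order are the answer.

Picea, Saimiri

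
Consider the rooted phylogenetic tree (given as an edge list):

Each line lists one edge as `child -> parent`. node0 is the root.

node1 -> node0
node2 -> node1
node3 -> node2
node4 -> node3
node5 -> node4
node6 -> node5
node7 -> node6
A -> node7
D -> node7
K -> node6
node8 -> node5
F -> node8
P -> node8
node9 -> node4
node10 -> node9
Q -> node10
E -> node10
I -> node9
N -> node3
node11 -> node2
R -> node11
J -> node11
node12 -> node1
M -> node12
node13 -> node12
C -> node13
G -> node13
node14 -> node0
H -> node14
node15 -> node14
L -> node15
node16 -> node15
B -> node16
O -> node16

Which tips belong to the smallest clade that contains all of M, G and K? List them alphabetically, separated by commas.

A, C, D, E, F, G, I, J, K, M, N, P, Q, R

Tracing M: it sits inside (M,(C,G)).
Tracing G: it sits inside (C,G).
Tracing K: it sits inside ((A,D),K).
The smallest clade enclosing all 3 is (((((((A,D),K),(F,P)),((Q,E),I)),N),(R,J)),(M,(C,G))); the answer is its 14 terminal taxa in alphabetical order.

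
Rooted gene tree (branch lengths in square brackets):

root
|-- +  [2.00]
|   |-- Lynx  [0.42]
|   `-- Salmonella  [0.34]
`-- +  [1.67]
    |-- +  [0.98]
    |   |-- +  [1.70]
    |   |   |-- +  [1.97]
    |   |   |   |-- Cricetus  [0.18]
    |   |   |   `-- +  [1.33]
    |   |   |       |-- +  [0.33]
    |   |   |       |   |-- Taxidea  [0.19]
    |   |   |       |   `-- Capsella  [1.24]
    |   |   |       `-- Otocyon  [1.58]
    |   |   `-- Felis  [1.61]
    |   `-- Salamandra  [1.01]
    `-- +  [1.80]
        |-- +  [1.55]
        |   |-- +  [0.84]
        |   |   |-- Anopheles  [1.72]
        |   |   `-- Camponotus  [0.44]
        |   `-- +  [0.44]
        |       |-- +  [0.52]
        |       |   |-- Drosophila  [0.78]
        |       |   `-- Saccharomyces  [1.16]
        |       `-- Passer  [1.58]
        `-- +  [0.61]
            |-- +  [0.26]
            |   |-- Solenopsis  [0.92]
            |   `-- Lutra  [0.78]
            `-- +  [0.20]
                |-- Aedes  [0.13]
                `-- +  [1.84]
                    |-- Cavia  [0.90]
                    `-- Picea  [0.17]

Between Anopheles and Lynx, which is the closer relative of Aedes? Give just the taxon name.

Anopheles

The MRCA of Aedes and Anopheles subtends (((Anopheles,Camponotus),((Drosophila,Saccharomyces),Passer)),((Solenopsis,Lutra),(Aedes,(Cavia,Picea)))) (10 taxa).
The MRCA of Aedes and Lynx is the root, subtending the entire tree (18 taxa).
The first is nested inside the second, so Aedes shares a more recent common ancestor with Anopheles.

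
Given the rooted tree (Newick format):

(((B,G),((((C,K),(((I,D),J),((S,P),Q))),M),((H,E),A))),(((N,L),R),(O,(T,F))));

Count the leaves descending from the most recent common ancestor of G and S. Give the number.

The MRCA of G and S is the node subtending ((B,G),((((C,K),(((I,D),J),((S,P),Q))),M),((H,E),A))).
That clade contains 14 terminal taxa: A, B, C, D, E, G, H, I, J, K, M, P, Q, S.

14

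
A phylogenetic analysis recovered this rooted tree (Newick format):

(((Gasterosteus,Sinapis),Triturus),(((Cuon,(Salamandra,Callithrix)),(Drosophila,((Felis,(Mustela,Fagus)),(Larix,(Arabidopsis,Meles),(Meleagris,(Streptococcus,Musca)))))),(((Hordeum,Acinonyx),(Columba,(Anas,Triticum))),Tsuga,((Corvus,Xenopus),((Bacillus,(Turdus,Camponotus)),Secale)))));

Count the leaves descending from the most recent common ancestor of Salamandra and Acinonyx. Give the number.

25

The MRCA of Salamandra and Acinonyx is the node subtending (((Cuon,(Salamandra,Callithrix)),(Drosophila,((Felis,(Mustela,Fagus)),(Larix,(Arabidopsis,Meles),(Meleagris,(Streptococcus,Musca)))))),(((Hordeum,Acinonyx),(Columba,(Anas,Triticum))),Tsuga,((Corvus,Xenopus),((Bacillus,(Turdus,Camponotus)),Secale)))).
That clade contains 25 terminal taxa: Acinonyx, Anas, Arabidopsis, Bacillus, Callithrix, Camponotus, Columba, Corvus, Cuon, Drosophila, Fagus, Felis, Hordeum, Larix, Meleagris, Meles, Musca, Mustela, Salamandra, Secale, Streptococcus, Triticum, Tsuga, Turdus, Xenopus.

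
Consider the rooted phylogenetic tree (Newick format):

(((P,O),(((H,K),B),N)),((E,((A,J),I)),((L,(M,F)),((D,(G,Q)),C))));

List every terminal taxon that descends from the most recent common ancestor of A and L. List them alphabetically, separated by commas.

A, C, D, E, F, G, I, J, L, M, Q

Tracing A: it sits inside (A,J).
Tracing L: it sits inside (L,(M,F)).
The smallest clade enclosing both is ((E,((A,J),I)),((L,(M,F)),((D,(G,Q)),C))); the answer is its 11 terminal taxa in alphabetical order.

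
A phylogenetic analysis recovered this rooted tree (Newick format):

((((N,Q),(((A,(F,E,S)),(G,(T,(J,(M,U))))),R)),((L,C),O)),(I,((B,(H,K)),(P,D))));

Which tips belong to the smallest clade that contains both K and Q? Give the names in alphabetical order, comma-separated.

A, B, C, D, E, F, G, H, I, J, K, L, M, N, O, P, Q, R, S, T, U

Tracing K: it sits inside (H,K).
Tracing Q: it sits inside (N,Q).
The smallest clade enclosing both is the whole tree (their MRCA is the root), so the answer is all 21 tips in alphabetical order.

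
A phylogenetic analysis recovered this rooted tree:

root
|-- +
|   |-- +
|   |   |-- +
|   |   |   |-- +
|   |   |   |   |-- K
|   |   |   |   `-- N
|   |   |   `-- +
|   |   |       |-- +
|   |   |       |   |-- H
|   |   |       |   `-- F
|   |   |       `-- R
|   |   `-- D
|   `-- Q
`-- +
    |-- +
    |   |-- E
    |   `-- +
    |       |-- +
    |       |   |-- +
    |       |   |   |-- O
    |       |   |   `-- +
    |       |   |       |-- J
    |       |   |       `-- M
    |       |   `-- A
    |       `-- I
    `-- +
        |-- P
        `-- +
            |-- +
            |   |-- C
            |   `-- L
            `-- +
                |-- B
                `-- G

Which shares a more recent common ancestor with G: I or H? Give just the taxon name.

The MRCA of G and I subtends ((E,(((O,(J,M)),A),I)),(P,((C,L),(B,G)))) (11 taxa).
The MRCA of G and H is the root, subtending the entire tree (18 taxa).
The first is nested inside the second, so G shares a more recent common ancestor with I.

I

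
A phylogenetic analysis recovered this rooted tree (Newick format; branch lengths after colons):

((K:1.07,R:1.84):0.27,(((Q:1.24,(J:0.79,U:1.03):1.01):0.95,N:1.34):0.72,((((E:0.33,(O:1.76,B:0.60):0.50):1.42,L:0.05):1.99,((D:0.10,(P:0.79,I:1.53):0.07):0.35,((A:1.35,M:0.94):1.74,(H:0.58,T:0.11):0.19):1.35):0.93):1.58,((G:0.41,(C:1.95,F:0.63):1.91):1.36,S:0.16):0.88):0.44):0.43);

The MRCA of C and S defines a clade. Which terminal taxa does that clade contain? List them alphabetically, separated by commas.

C, F, G, S

Tracing C: it sits inside (C,F).
Tracing S: it sits inside ((G,(C,F)),S).
The smallest clade enclosing both is ((G,(C,F)),S); the answer is its 4 terminal taxa in alphabetical order.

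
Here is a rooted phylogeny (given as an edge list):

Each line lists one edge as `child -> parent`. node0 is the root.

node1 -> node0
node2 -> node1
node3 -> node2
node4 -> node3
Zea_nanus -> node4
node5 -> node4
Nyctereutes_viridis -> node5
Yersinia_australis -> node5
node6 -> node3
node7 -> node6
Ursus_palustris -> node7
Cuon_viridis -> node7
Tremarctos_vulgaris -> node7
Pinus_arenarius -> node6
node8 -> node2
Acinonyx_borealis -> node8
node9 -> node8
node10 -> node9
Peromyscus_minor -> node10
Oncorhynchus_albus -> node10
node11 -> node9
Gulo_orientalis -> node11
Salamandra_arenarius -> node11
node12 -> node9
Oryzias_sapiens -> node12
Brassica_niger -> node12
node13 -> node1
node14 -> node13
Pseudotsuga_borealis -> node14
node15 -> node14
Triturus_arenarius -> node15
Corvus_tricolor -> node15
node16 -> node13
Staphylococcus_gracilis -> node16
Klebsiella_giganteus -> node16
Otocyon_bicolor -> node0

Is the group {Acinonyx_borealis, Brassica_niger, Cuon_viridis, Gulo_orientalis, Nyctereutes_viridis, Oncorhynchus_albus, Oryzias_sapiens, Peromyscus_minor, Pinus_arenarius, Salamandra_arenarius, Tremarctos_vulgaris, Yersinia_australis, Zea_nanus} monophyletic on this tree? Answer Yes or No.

No

The MRCA of the listed taxa subtends (((Zea_nanus,(Nyctereutes_viridis,Yersinia_australis)),((Ursus_palustris,Cuon_viridis,Tremarctos_vulgaris),Pinus_arenarius)),(Acinonyx_borealis,((Peromyscus_minor,Oncorhynchus_albus),(Gulo_orientalis,Salamandra_arenarius),(Oryzias_sapiens,Brassica_niger)))).
That clade also contains Ursus_palustris, which is not in the proposed group, so the group is not monophyletic.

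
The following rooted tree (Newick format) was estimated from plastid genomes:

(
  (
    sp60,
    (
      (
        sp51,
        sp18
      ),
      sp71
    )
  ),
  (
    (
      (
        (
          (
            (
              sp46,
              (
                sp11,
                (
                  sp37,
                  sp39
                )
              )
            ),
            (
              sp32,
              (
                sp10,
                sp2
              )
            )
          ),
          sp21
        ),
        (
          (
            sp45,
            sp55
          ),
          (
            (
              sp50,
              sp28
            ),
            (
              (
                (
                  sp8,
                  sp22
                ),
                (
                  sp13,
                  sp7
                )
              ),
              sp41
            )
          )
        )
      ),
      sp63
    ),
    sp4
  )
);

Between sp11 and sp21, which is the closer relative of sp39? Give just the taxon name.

The MRCA of sp39 and sp11 subtends (sp11,(sp37,sp39)) (3 taxa).
The MRCA of sp39 and sp21 subtends (((sp46,(sp11,(sp37,sp39))),(sp32,(sp10,sp2))),sp21) (8 taxa).
The first is nested inside the second, so sp39 shares a more recent common ancestor with sp11.

sp11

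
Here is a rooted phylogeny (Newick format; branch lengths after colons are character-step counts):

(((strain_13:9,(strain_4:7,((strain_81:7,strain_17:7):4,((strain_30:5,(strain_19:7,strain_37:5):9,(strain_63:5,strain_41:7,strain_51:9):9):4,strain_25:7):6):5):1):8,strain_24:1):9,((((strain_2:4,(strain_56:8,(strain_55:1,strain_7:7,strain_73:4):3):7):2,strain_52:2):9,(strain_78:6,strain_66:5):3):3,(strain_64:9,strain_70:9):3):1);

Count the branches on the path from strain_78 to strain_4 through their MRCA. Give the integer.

The MRCA of strain_78 and strain_4 is the root of the tree.
From strain_78 up to that node: 4 branches. From strain_4 up to the same node: 4 branches. Total: 4 + 4 = 8.

8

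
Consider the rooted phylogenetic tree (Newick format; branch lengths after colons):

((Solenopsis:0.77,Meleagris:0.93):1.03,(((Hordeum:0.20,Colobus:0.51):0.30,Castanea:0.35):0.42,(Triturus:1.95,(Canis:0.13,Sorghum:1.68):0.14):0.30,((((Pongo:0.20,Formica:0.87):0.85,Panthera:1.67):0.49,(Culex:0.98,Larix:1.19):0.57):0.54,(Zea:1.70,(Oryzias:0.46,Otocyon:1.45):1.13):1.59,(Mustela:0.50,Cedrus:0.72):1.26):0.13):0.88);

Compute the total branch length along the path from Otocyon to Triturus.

6.55

The path runs Otocyon → … → MRCA → … → Triturus; the MRCA is the node subtending (((Hordeum,Colobus),Castanea),(Triturus,(Canis,Sorghum)),((((Pongo,Formica),Panthera),(Culex,Larix)),(Zea,(Oryzias,Otocyon)),(Mustela,Cedrus))).
Branch lengths along that path: 1.45 + 1.13 + 1.59 + 0.13 + 0.30 + 1.95 = 6.55.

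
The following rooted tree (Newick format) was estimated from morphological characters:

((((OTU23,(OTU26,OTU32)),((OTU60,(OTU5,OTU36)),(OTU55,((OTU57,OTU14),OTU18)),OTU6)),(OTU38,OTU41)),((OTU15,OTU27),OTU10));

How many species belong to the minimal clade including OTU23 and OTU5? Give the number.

11

The MRCA of OTU23 and OTU5 is the node subtending ((OTU23,(OTU26,OTU32)),((OTU60,(OTU5,OTU36)),(OTU55,((OTU57,OTU14),OTU18)),OTU6)).
That clade contains 11 terminal taxa: OTU14, OTU18, OTU23, OTU26, OTU32, OTU36, OTU5, OTU55, OTU57, OTU6, OTU60.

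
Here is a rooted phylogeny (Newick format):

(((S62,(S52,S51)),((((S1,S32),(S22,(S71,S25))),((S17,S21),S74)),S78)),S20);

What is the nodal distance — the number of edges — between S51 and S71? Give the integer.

The MRCA of S51 and S71 is the node subtending ((S62,(S52,S51)),((((S1,S32),(S22,(S71,S25))),((S17,S21),S74)),S78)).
From S51 up to that node: 3 branches. From S71 up to the same node: 6 branches. Total: 3 + 6 = 9.

9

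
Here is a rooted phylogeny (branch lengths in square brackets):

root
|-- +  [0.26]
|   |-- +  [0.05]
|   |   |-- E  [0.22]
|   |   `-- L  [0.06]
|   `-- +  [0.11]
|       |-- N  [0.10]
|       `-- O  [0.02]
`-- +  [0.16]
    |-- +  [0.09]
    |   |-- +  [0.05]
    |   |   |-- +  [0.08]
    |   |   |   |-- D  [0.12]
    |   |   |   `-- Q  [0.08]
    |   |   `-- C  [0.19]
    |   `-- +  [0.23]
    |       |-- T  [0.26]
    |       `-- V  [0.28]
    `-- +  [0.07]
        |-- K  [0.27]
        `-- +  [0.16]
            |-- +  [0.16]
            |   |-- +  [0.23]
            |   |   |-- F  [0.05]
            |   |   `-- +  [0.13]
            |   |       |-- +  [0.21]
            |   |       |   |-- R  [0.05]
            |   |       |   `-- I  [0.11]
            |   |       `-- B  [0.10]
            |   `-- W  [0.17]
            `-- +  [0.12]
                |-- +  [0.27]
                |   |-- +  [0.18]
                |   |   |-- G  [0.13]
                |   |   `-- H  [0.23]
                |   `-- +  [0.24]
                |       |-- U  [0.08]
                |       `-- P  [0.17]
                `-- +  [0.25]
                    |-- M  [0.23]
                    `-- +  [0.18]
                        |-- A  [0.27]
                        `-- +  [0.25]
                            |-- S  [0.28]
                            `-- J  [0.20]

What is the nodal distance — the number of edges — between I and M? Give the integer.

The MRCA of I and M is the node subtending (((F,((R,I),B)),W),(((G,H),(U,P)),(M,(A,(S,J))))).
From I up to that node: 5 branches. From M up to the same node: 3 branches. Total: 5 + 3 = 8.

8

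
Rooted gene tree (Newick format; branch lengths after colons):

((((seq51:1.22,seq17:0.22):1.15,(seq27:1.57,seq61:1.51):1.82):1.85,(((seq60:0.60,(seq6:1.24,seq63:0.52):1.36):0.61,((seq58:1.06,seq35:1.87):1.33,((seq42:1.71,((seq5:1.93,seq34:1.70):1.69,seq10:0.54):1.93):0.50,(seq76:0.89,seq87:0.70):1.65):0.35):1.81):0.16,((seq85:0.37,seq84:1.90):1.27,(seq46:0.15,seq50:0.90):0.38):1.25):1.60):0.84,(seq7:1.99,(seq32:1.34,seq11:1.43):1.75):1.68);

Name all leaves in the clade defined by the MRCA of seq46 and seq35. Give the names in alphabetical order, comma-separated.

Tracing seq46: it sits inside (seq46,seq50).
Tracing seq35: it sits inside (seq58,seq35).
The smallest clade enclosing both is (((seq60,(seq6,seq63)),((seq58,seq35),((seq42,((seq5,seq34),seq10)),(seq76,seq87)))),((seq85,seq84),(seq46,seq50))); the answer is its 15 terminal taxa in alphabetical order.

seq10, seq34, seq35, seq42, seq46, seq5, seq50, seq58, seq6, seq60, seq63, seq76, seq84, seq85, seq87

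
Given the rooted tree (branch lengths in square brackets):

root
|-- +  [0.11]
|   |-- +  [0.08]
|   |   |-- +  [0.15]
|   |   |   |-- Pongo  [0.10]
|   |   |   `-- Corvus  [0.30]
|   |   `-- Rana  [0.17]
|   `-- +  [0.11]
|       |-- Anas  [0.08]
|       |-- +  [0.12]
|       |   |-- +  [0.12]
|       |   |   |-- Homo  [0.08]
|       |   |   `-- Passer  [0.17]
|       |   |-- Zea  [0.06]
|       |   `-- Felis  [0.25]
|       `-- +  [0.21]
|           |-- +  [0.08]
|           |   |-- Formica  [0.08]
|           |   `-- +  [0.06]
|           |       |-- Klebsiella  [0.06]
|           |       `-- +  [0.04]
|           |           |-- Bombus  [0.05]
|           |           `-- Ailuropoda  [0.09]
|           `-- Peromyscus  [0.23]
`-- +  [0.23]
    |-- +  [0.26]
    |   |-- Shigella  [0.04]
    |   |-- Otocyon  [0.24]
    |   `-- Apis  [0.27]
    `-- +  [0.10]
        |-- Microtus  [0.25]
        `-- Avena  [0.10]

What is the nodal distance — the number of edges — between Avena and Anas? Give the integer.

6

The MRCA of Avena and Anas is the root of the tree.
From Avena up to that node: 3 branches. From Anas up to the same node: 3 branches. Total: 3 + 3 = 6.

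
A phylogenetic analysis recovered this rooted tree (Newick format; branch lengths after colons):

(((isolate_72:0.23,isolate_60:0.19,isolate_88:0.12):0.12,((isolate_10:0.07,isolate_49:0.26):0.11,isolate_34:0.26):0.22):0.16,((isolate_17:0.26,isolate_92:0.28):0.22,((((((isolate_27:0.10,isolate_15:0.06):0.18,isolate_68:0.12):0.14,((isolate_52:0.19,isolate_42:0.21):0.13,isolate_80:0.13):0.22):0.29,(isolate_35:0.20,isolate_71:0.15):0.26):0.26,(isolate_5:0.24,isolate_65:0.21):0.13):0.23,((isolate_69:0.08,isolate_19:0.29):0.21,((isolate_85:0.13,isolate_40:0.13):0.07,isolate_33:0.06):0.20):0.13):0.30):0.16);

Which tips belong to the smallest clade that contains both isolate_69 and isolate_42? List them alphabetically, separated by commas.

isolate_15, isolate_19, isolate_27, isolate_33, isolate_35, isolate_40, isolate_42, isolate_5, isolate_52, isolate_65, isolate_68, isolate_69, isolate_71, isolate_80, isolate_85

Tracing isolate_69: it sits inside (isolate_69,isolate_19).
Tracing isolate_42: it sits inside (isolate_52,isolate_42).
The smallest clade enclosing both is ((((((isolate_27,isolate_15),isolate_68),((isolate_52,isolate_42),isolate_80)),(isolate_35,isolate_71)),(isolate_5,isolate_65)),((isolate_69,isolate_19),((isolate_85,isolate_40),isolate_33))); the answer is its 15 terminal taxa in alphabetical order.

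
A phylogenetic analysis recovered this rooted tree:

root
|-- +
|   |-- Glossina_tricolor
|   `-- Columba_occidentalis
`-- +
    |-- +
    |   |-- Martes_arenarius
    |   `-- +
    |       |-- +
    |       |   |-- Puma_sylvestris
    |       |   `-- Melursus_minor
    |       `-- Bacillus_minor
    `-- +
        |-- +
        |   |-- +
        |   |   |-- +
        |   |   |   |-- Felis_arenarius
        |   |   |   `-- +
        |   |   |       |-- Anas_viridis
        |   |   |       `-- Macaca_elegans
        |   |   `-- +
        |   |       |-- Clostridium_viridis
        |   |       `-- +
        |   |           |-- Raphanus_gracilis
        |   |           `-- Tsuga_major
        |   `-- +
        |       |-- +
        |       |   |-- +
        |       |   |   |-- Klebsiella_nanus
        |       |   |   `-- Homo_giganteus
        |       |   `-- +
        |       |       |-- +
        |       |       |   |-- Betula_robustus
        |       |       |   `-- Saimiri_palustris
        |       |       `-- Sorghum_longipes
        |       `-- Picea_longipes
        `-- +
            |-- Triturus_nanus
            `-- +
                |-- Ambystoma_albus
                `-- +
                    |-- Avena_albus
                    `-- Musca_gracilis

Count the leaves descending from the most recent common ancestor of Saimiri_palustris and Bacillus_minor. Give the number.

20

The MRCA of Saimiri_palustris and Bacillus_minor is the node subtending ((Martes_arenarius,((Puma_sylvestris,Melursus_minor),Bacillus_minor)),((((Felis_arenarius,(Anas_viridis,Macaca_elegans)),(Clostridium_viridis,(Raphanus_gracilis,Tsuga_major))),(((Klebsiella_nanus,Homo_giganteus),((Betula_robustus,Saimiri_palustris),Sorghum_longipes)),Picea_longipes)),(Triturus_nanus,(Ambystoma_albus,(Avena_albus,Musca_gracilis))))).
That clade contains 20 terminal taxa: Ambystoma_albus, Anas_viridis, Avena_albus, Bacillus_minor, Betula_robustus, Clostridium_viridis, Felis_arenarius, Homo_giganteus, Klebsiella_nanus, Macaca_elegans, Martes_arenarius, Melursus_minor, Musca_gracilis, Picea_longipes, Puma_sylvestris, Raphanus_gracilis, Saimiri_palustris, Sorghum_longipes, Triturus_nanus, Tsuga_major.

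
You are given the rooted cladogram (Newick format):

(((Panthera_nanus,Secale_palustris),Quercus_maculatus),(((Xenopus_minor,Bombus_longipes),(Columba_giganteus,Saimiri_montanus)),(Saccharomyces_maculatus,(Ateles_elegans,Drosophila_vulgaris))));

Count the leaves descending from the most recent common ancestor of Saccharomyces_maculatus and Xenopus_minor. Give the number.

7

The MRCA of Saccharomyces_maculatus and Xenopus_minor is the node subtending (((Xenopus_minor,Bombus_longipes),(Columba_giganteus,Saimiri_montanus)),(Saccharomyces_maculatus,(Ateles_elegans,Drosophila_vulgaris))).
That clade contains 7 terminal taxa: Ateles_elegans, Bombus_longipes, Columba_giganteus, Drosophila_vulgaris, Saccharomyces_maculatus, Saimiri_montanus, Xenopus_minor.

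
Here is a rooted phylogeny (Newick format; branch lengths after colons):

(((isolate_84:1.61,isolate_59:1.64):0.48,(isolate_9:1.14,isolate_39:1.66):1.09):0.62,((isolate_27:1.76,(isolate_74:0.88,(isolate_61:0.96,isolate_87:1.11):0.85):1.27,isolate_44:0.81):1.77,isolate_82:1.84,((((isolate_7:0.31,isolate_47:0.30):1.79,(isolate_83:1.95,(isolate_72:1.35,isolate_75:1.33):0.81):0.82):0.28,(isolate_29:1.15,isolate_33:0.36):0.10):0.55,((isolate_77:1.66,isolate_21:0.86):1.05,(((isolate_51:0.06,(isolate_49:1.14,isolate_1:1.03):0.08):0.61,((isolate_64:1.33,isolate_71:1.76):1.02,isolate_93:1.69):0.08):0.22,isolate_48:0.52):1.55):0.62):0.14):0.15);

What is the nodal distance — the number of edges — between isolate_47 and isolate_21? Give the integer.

7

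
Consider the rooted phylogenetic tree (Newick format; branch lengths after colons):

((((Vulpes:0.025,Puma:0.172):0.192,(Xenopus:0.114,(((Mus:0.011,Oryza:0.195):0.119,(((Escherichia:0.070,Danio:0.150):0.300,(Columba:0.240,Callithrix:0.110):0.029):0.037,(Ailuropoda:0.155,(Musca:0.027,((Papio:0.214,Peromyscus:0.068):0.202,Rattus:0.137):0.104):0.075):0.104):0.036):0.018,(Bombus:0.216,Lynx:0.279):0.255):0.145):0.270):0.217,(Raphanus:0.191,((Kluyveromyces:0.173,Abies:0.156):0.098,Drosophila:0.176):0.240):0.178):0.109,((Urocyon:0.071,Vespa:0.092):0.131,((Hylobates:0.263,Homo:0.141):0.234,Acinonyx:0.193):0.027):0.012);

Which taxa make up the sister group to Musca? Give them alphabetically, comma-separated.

Musca attaches to the tree at the node subtending (Musca,((Papio,Peromyscus),Rattus)).
The other lineage descending from that same node — the sister group — is ((Papio,Peromyscus),Rattus); its 3 tips in alphabetical order are the answer.

Papio, Peromyscus, Rattus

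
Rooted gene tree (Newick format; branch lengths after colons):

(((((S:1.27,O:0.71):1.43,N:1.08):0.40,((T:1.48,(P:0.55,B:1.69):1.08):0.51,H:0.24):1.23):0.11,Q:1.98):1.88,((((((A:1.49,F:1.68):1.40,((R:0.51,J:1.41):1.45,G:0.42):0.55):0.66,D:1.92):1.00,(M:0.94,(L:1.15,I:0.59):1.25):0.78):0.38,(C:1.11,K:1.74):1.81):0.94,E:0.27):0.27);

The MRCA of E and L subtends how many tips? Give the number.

The MRCA of E and L is the node subtending ((((((A,F),((R,J),G)),D),(M,(L,I))),(C,K)),E).
That clade contains 12 terminal taxa: A, C, D, E, F, G, I, J, K, L, M, R.

12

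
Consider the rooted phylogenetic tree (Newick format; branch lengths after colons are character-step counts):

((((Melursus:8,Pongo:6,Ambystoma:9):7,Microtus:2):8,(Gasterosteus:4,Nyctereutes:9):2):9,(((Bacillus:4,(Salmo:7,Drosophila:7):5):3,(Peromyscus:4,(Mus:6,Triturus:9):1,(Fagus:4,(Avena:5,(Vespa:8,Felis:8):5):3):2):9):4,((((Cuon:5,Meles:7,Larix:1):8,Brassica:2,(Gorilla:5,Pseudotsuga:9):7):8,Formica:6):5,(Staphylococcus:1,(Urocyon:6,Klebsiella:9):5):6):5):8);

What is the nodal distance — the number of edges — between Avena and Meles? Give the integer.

The MRCA of Avena and Meles is the node subtending (((Bacillus,(Salmo,Drosophila)),(Peromyscus,(Mus,Triturus),(Fagus,(Avena,(Vespa,Felis))))),((((Cuon,Meles,Larix),Brassica,(Gorilla,Pseudotsuga)),Formica),(Staphylococcus,(Urocyon,Klebsiella)))).
From Avena up to that node: 5 branches. From Meles up to the same node: 5 branches. Total: 5 + 5 = 10.

10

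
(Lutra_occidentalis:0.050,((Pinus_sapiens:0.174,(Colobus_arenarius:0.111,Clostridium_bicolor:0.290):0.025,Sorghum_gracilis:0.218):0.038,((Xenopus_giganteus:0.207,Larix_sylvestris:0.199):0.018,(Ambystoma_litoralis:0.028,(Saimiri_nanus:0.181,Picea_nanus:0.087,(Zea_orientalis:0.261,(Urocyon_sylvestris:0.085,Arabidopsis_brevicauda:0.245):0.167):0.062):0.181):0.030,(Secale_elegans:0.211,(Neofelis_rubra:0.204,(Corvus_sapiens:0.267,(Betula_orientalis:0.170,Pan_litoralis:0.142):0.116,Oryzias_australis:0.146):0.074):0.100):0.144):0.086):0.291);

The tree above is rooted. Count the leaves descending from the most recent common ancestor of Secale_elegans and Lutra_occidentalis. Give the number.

19

The MRCA of Secale_elegans and Lutra_occidentalis is the root, so the clade is the entire tree.
That clade contains 19 terminal taxa: Ambystoma_litoralis, Arabidopsis_brevicauda, Betula_orientalis, Clostridium_bicolor, Colobus_arenarius, Corvus_sapiens, Larix_sylvestris, Lutra_occidentalis, Neofelis_rubra, Oryzias_australis, Pan_litoralis, Picea_nanus, Pinus_sapiens, Saimiri_nanus, Secale_elegans, Sorghum_gracilis, Urocyon_sylvestris, Xenopus_giganteus, Zea_orientalis.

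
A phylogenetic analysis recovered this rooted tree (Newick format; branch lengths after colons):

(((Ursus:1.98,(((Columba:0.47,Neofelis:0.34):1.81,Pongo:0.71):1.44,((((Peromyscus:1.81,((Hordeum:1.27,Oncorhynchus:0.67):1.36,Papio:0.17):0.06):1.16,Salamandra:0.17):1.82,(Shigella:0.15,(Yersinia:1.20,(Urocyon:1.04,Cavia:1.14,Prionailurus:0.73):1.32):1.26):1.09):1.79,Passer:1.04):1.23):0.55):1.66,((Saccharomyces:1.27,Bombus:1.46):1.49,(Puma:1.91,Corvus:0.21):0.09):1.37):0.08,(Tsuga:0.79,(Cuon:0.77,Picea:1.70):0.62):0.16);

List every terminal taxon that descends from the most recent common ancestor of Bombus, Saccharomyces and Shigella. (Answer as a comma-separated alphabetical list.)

Bombus, Cavia, Columba, Corvus, Hordeum, Neofelis, Oncorhynchus, Papio, Passer, Peromyscus, Pongo, Prionailurus, Puma, Saccharomyces, Salamandra, Shigella, Urocyon, Ursus, Yersinia

Tracing Bombus: it sits inside (Saccharomyces,Bombus).
Tracing Saccharomyces: it sits inside (Saccharomyces,Bombus).
Tracing Shigella: it sits inside (Shigella,(Yersinia,(Urocyon,Cavia,Prionailurus))).
The smallest clade enclosing all 3 is ((Ursus,(((Columba,Neofelis),Pongo),((((Peromyscus,((Hordeum,Oncorhynchus),Papio)),Salamandra),(Shigella,(Yersinia,(Urocyon,Cavia,Prionailurus)))),Passer))),((Saccharomyces,Bombus),(Puma,Corvus))); the answer is its 19 terminal taxa in alphabetical order.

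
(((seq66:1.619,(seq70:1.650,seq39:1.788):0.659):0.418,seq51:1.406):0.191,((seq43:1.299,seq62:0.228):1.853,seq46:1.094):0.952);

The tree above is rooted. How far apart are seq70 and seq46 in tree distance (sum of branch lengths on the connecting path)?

4.964

The path runs seq70 → … → MRCA → … → seq46; the MRCA is the root of the tree.
Branch lengths along that path: 1.650 + 0.659 + 0.418 + 0.191 + 0.952 + 1.094 = 4.964.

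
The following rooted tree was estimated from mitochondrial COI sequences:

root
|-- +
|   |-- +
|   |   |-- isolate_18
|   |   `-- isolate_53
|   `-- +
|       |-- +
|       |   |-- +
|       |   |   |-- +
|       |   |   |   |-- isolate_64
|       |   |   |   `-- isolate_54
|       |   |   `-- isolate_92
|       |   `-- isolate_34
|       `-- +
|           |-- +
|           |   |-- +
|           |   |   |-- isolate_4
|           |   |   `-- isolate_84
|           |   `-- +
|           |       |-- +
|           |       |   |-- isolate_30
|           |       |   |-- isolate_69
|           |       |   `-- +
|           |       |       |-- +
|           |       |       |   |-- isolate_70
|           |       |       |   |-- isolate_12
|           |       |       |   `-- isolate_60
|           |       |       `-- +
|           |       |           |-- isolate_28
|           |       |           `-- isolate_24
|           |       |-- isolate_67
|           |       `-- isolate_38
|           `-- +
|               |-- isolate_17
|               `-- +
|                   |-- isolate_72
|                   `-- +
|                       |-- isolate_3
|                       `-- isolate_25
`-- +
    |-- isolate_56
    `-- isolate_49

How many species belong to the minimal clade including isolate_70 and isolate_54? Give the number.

19

The MRCA of isolate_70 and isolate_54 is the node subtending ((((isolate_64,isolate_54),isolate_92),isolate_34),(((isolate_4,isolate_84),((isolate_30,isolate_69,((isolate_70,isolate_12,isolate_60),(isolate_28,isolate_24))),isolate_67,isolate_38)),(isolate_17,(isolate_72,(isolate_3,isolate_25))))).
That clade contains 19 terminal taxa: isolate_12, isolate_17, isolate_24, isolate_25, isolate_28, isolate_3, isolate_30, isolate_34, isolate_38, isolate_4, isolate_54, isolate_60, isolate_64, isolate_67, isolate_69, isolate_70, isolate_72, isolate_84, isolate_92.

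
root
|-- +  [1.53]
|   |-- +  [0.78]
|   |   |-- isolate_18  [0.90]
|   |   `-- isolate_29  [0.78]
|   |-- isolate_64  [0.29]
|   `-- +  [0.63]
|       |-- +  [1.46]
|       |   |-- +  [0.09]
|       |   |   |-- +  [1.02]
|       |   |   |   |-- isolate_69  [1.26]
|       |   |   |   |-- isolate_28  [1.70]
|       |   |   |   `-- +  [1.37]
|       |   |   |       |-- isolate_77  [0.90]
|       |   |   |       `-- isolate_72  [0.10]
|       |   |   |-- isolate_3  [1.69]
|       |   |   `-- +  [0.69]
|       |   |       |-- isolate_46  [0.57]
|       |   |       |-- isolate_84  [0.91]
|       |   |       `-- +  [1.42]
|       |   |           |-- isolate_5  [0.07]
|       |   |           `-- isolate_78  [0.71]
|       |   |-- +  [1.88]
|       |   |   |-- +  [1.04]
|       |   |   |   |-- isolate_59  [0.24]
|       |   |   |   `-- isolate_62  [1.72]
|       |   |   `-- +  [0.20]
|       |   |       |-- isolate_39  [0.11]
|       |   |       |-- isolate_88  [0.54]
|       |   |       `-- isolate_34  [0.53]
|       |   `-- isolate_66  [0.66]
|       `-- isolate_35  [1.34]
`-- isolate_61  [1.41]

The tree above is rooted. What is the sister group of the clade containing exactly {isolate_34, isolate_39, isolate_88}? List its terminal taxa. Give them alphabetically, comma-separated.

The clade containing exactly {isolate_34, isolate_39, isolate_88} attaches to the tree at the node subtending ((isolate_59,isolate_62),(isolate_39,isolate_88,isolate_34)).
The other lineage descending from that same node — the sister group — is (isolate_59,isolate_62); its 2 tips in alphabetical order are the answer.

isolate_59, isolate_62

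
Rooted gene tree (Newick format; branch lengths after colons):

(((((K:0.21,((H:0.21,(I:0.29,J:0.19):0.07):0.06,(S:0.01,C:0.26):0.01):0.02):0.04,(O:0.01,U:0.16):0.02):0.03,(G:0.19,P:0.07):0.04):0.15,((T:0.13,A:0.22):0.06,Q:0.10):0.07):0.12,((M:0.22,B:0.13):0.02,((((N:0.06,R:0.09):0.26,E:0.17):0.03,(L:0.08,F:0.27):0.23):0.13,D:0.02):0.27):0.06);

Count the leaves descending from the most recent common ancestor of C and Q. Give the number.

13

The MRCA of C and Q is the node subtending ((((K,((H,(I,J)),(S,C))),(O,U)),(G,P)),((T,A),Q)).
That clade contains 13 terminal taxa: A, C, G, H, I, J, K, O, P, Q, S, T, U.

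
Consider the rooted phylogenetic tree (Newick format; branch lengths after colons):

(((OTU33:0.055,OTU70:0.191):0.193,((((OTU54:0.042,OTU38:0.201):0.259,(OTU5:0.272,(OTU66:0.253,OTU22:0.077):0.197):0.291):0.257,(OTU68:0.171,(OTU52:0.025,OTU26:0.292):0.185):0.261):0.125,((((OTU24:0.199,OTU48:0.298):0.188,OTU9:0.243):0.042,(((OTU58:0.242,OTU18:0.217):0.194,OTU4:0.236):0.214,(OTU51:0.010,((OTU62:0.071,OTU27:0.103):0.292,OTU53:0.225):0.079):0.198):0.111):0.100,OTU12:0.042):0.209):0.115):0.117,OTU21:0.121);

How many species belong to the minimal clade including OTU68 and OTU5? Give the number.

The MRCA of OTU68 and OTU5 is the node subtending (((OTU54,OTU38),(OTU5,(OTU66,OTU22))),(OTU68,(OTU52,OTU26))).
That clade contains 8 terminal taxa: OTU22, OTU26, OTU38, OTU5, OTU52, OTU54, OTU66, OTU68.

8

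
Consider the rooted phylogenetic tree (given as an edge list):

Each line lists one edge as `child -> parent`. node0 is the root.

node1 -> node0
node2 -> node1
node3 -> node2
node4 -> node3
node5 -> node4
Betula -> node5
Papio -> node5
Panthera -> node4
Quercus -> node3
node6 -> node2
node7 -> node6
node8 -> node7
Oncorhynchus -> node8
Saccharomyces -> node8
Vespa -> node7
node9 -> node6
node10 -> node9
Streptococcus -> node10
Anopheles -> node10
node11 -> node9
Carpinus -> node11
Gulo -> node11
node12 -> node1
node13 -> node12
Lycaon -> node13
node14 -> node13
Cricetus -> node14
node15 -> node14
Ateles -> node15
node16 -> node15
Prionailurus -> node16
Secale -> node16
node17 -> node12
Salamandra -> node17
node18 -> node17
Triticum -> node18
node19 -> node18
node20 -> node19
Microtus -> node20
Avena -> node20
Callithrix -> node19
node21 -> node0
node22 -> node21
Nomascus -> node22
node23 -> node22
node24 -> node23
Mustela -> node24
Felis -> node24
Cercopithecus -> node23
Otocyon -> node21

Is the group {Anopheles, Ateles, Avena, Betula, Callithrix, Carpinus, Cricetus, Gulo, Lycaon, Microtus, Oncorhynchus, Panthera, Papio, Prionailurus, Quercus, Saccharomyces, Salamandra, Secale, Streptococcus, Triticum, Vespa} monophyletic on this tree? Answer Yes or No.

Yes

The most recent common ancestor of these taxa subtends (((((Betula,Papio),Panthera),Quercus),(((Oncorhynchus,Saccharomyces),Vespa),((Streptococcus,Anopheles),(Carpinus,Gulo)))),((Lycaon,(Cricetus,(Ateles,(Prionailurus,Secale)))),(Salamandra,(Triticum,((Microtus,Avena),Callithrix))))).
That clade has exactly 21 tips — every listed taxon and nothing else — so the group is monophyletic.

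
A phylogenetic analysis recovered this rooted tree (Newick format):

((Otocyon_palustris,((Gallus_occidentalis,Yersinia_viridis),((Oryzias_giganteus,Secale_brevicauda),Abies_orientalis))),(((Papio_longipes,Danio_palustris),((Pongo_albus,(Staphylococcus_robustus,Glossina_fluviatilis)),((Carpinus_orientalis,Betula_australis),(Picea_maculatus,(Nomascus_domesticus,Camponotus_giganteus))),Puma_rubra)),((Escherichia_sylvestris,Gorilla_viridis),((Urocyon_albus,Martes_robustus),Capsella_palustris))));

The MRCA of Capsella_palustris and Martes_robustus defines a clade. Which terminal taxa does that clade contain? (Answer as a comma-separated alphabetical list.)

Capsella_palustris, Martes_robustus, Urocyon_albus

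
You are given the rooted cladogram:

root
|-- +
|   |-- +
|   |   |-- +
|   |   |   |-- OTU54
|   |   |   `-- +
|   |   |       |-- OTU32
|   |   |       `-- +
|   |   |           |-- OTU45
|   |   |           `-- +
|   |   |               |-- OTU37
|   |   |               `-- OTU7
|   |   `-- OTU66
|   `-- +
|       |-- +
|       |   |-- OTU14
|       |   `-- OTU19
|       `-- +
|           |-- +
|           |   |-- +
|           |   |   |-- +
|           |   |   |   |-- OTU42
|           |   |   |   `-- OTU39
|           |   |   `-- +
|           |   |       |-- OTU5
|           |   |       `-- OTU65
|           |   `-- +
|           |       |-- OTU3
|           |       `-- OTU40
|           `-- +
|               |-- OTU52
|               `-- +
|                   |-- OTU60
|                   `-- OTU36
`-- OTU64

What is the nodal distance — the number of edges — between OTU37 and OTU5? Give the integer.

12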